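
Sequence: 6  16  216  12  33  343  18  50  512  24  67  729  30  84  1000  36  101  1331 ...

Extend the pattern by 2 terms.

42, 118

Taking every 3rd term gives 3 separate tracks.
Subsequence A = 6, 12, 18, 24, 30, 36: arithmetic, step +6.
Subsequence B = 16, 33, 50, 67, 84, 101: arithmetic with common difference +17.
Subsequence C = 216, 343, 512, 729, 1000, 1331: the cubes 6³, 7³, 8³, ….
Position 19 → subsequence A, term 7 = 42.
Position 20 falls in subsequence B as its term 7, giving 118.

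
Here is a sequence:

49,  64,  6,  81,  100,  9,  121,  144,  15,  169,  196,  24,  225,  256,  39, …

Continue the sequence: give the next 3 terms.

289, 324, 63

The slot pattern repeats as AAB (period 3), so there are 2 interleaved tracks.
Subsequence A: 49, 64, 81, 100, 121, 144, 169, 196, 225, 256 — perfect squares starting at 7².
Subsequence B: 6, 9, 15, 24, 39 — a Fibonacci-like recurrence a_n = a_{n-1} + a_{n-2}.
Term 16 comes from subsequence A (its 11th entry): 289.
Position 17 falls in subsequence A as its term 12, giving 324.
Position 18 → subsequence B, term 6 = 63.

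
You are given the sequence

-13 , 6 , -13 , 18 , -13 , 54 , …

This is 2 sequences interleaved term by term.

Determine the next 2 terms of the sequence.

-13, 162

Positions 1, 3, 5, … form one subsequence and positions 2, 4, 6, … form another.
Track A: -13, -13, -13 (the constant sequence -13).
Track B: 6, 18, 54 (geometric with ratio 3).
The 7th slot belongs to track A; its 4th term is -13.
The 8th slot belongs to track B; its 4th term is 162.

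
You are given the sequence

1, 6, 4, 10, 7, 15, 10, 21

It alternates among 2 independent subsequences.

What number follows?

Positions 1, 3, 5, … form one subsequence and positions 2, 4, 6, … form another.
Stream A is 1, 4, 7, 10, which is adding 3 each time.
Stream B is 6, 10, 15, 21, which is the triangular numbers T_3, T_4, ….
Position 9 falls in stream A as its term 5, giving 13.

13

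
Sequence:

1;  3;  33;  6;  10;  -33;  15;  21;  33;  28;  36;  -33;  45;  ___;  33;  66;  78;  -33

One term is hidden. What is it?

The slot pattern repeats as AAB (period 3), so there are 2 interleaved tracks.
Stream A: 1, 3, 6, 10, 15, 21, 28, 36, 45, ?, 66, 78 (triangular numbers n(n+1)/2 for n = 1, 2, …).
Stream B: 33, -33, 33, -33, 33, -33 (alternating ±33).
The gap is stream A's term 10; the rule gives 55.

55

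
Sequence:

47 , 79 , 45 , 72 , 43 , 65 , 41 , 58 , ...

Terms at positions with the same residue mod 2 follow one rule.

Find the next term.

39

Split by position mod 2 into 2 tracks.
Track A: 47, 45, 43, 41 (subtracting 2 each time).
Track B: 79, 72, 65, 58 (arithmetic, step −7).
Position 9 → track A, term 5 = 39.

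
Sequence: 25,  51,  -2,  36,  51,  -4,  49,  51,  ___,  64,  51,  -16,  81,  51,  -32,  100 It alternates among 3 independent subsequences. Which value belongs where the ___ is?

-8

The terms cycle through 3 interleaved subsequences.
Stream A: 25, 36, 49, 64, 81, 100 — the squares 5², 6², 7², ….
Stream B: 51, 51, 51, 51, 51 — the constant sequence 51.
Stream C: -2, -4, ?, -16, -32 — a geometric progression (common ratio 2).
Filling stream C at index 3 by its rule yields -8.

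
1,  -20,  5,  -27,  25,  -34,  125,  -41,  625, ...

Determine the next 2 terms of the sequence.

-48, 3125

Split by position mod 2 into 2 tracks.
Track A is 1, 5, 25, 125, 625, which is powers of 5.
Track B is -20, -27, -34, -41, which is arithmetic, step −7.
Position 10 → track B, term 5 = -48.
Term 11 comes from track A (its 6th entry): 3125.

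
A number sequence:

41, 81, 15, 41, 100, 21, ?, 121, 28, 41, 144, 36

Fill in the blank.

Split by position mod 3: positions 1, 4, 7, … form one track, and each other residue class forms its own.
Track A: 41, 41, ?, 41. Constant 41.
Track B: 81, 100, 121, 144. Perfect squares starting at 9².
Track C: 15, 21, 28, 36. Triangular numbers n(n+1)/2 for n = 5, 6, ….
The gap is track A's term 3; the rule gives 41.

41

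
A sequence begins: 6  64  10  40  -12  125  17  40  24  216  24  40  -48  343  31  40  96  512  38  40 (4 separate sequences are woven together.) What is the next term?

The terms cycle through 4 interleaved subsequences.
Subsequence A: 6, -12, 24, -48, 96. Geometric, ×-2 each step.
Subsequence B: 64, 125, 216, 343, 512. The cubes 4³, 5³, 6³, ….
Subsequence C: 10, 17, 24, 31, 38. Arithmetic with common difference +7.
Subsequence D: 40, 40, 40, 40, 40. Constant 40.
Term 21 comes from subsequence A (its 6th entry): -192.

-192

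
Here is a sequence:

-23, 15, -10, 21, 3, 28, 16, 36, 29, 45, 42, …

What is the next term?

55

Split by position mod 2 into 2 tracks.
Track A: -23, -10, 3, 16, 29, 42 (arithmetic, step +13).
Track B: 15, 21, 28, 36, 45 (triangular numbers n(n+1)/2 for n = 5, 6, …).
The 12th slot belongs to track B; its 6th term is 55.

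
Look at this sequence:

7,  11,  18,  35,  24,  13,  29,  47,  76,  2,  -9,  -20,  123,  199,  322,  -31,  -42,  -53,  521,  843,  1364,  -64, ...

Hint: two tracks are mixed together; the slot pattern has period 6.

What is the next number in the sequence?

The slot pattern repeats as AAABBB (period 6), so there are 2 interleaved tracks.
Stream A = 7, 11, 18, 29, 47, 76, 123, 199, 322, 521, 843, 1364: a Fibonacci-like recurrence a_n = a_{n-1} + a_{n-2}.
Stream B = 35, 24, 13, 2, -9, -20, -31, -42, -53, -64: arithmetic with common difference −11.
Term 23 comes from stream B (its 11th entry): -75.

-75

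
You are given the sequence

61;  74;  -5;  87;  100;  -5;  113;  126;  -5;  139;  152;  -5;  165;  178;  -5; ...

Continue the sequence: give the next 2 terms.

Reading positions in blocks of 3 reveals the pattern AAB — 2 tracks woven together.
Subsequence A is 61, 74, 87, 100, 113, 126, 139, 152, 165, 178, which is arithmetic with common difference +13.
Subsequence B is -5, -5, -5, -5, -5, which is constant -5.
Term 16 comes from subsequence A (its 11th entry): 191.
The 17th slot belongs to subsequence A; its 12th term is 204.

191, 204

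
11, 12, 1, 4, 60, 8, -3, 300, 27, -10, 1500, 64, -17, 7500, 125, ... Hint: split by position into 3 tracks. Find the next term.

-24

Taking every 3rd term gives 3 separate tracks.
Stream A: 11, 4, -3, -10, -17. Subtracting 7 each time.
Stream B: 12, 60, 300, 1500, 7500. A geometric progression (common ratio 5).
Stream C: 1, 8, 27, 64, 125. Consecutive cubes n³ from n = 1.
Position 16 → stream A, term 6 = -24.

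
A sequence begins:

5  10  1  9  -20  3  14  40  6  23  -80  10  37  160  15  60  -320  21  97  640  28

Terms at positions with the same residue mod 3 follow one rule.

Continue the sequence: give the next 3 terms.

Split by position mod 3: positions 1, 4, 7, … form one track, and each other residue class forms its own.
Track A: 5, 9, 14, 23, 37, 60, 97 (Fibonacci-style (each term is the sum of the two before it)).
Track B: 10, -20, 40, -80, 160, -320, 640 (geometric with ratio -2).
Track C: 1, 3, 6, 10, 15, 21, 28 (triangular numbers starting at T_1).
Position 22 falls in track A as its term 8, giving 157.
Term 23 comes from track B (its 8th entry): -1280.
Term 24 comes from track C (its 8th entry): 36.

157, -1280, 36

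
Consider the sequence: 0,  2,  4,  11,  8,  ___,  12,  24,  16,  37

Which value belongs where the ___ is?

13

The terms cycle through 2 interleaved subsequences.
Track A = 0, 4, 8, 12, 16: adding 4 each time.
Track B = 2, 11, ?, 24, 37: a Fibonacci-like recurrence a_n = a_{n-1} + a_{n-2}.
Filling track B at index 3 by its rule yields 13.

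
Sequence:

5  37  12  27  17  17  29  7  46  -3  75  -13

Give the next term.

121

Odd-indexed and even-indexed terms follow separate rules.
Stream A is 5, 12, 17, 29, 46, 75, which is a Fibonacci-like recurrence a_n = a_{n-1} + a_{n-2}.
Stream B is 37, 27, 17, 7, -3, -13, which is arithmetic, step −10.
Position 13 falls in stream A as its term 7, giving 121.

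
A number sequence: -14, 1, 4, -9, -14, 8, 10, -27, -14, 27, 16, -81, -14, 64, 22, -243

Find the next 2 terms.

Read the sequence 4 terms at a time; column i is its own pattern.
Stream A: -14, -14, -14, -14 (always -14).
Stream B: 1, 8, 27, 64 (consecutive cubes n³ from n = 1).
Stream C: 4, 10, 16, 22 (arithmetic with common difference +6).
Stream D: -9, -27, -81, -243 (geometric, ×3 each step).
Position 17 → stream A, term 5 = -14.
Position 18 falls in stream B as its term 5, giving 125.

-14, 125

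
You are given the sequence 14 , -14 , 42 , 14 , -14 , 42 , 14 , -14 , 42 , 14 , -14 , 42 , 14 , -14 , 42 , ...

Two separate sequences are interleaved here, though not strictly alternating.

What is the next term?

Reading positions in blocks of 3 reveals the pattern AAB — 2 tracks woven together.
Subsequence A is 14, -14, 14, -14, 14, -14, 14, -14, 14, -14, which is oscillating between 14 and -14.
Subsequence B is 42, 42, 42, 42, 42, which is always 42.
Position 16 → subsequence A, term 11 = 14.

14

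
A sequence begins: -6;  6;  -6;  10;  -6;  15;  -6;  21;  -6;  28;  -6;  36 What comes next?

Positions 1, 3, 5, … form one subsequence and positions 2, 4, 6, … form another.
Stream A: -6, -6, -6, -6, -6, -6. The constant sequence -6.
Stream B: 6, 10, 15, 21, 28, 36. Triangular numbers starting at T_3.
The 13th slot belongs to stream A; its 7th term is -6.

-6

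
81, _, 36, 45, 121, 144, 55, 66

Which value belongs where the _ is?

100

Positions follow the repeating pattern AABB; grouping by letter gives 2 tracks.
Track A is 81, ?, 121, 144, which is the squares 9², 10², 11², ….
Track B is 36, 45, 55, 66, which is the triangular numbers T_8, T_9, ….
The gap is track A's term 2; the rule gives 100.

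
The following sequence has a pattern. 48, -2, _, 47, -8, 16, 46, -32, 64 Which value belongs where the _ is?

4

Positions follow the repeating pattern ABB; grouping by letter gives 2 tracks.
Subsequence A: 48, 47, 46 (subtracting 1 each time).
Subsequence B: -2, ?, -8, 16, -32, 64 (geometric, ×-2 each step).
Subsequence B's pattern makes the blank 4.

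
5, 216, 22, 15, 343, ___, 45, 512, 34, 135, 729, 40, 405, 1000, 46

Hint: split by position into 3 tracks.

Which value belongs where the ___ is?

28

Split by position mod 3: positions 1, 4, 7, … form one track, and each other residue class forms its own.
Track A: 5, 15, 45, 135, 405. Geometric with ratio 3.
Track B: 216, 343, 512, 729, 1000. Consecutive cubes n³ from n = 6.
Track C: 22, ?, 34, 40, 46. Adding 6 each time.
The gap is track C's term 2; the rule gives 28.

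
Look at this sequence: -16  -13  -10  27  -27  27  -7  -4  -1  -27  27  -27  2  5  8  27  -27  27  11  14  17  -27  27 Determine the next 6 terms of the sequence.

-27, 20, 23, 26, 27, -27

Reading positions in blocks of 6 reveals the pattern AAABBB — 2 tracks woven together.
Track A: -16, -13, -10, -7, -4, -1, 2, 5, 8, 11, 14, 17. Arithmetic, step +3.
Track B: 27, -27, 27, -27, 27, -27, 27, -27, 27, -27, 27. Oscillating between 27 and -27.
Position 24 falls in track B as its term 12, giving -27.
Position 25 falls in track A as its term 13, giving 20.
Position 26 falls in track A as its term 14, giving 23.
Position 27 falls in track A as its term 15, giving 26.
Term 28 comes from track B (its 13th entry): 27.
The 29th slot belongs to track B; its 14th term is -27.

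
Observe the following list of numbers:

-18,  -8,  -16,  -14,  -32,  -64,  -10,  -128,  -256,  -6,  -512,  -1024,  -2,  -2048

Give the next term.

-4096

Reading positions in blocks of 3 reveals the pattern ABB — 2 tracks woven together.
Track A = -18, -14, -10, -6, -2: adding 4 each time.
Track B = -8, -16, -32, -64, -128, -256, -512, -1024, -2048: a geometric progression (common ratio 2).
Term 15 comes from track B (its 10th entry): -4096.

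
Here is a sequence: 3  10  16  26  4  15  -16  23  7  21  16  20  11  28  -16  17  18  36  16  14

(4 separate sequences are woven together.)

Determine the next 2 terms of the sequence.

Split by position mod 4 into 4 tracks.
Stream A: 3, 4, 7, 11, 18 (a Fibonacci-like recurrence a_n = a_{n-1} + a_{n-2}).
Stream B: 10, 15, 21, 28, 36 (triangular numbers n(n+1)/2 for n = 4, 5, …).
Stream C: 16, -16, 16, -16, 16 (alternating ±16).
Stream D: 26, 23, 20, 17, 14 (arithmetic, step −3).
Position 21 → stream A, term 6 = 29.
The 22nd slot belongs to stream B; its 6th term is 45.

29, 45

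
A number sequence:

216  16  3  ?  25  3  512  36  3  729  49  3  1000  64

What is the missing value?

Taking every 3rd term gives 3 separate tracks.
Track A is 216, ?, 512, 729, 1000, which is consecutive cubes n³ from n = 6.
Track B is 16, 25, 36, 49, 64, which is the squares 4², 5², 6², ….
Track C is 3, 3, 3, 3, which is constant 3.
Filling track A at index 2 by its rule yields 343.

343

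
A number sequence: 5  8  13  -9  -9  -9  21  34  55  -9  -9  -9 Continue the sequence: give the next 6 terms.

Positions follow the repeating pattern AAABBB; grouping by letter gives 2 tracks.
Track A: 5, 8, 13, 21, 34, 55 (each term equals the sum of the previous two).
Track B: -9, -9, -9, -9, -9, -9 (the constant sequence -9).
Position 13 → track A, term 7 = 89.
The 14th slot belongs to track A; its 8th term is 144.
Term 15 comes from track A (its 9th entry): 233.
Term 16 comes from track B (its 7th entry): -9.
Position 17 falls in track B as its term 8, giving -9.
Position 18 falls in track B as its term 9, giving -9.

89, 144, 233, -9, -9, -9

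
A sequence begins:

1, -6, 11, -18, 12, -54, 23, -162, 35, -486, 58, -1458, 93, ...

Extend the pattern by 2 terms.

Taking every 2nd term gives 2 separate tracks.
Track A: 1, 11, 12, 23, 35, 58, 93. Each term equals the sum of the previous two.
Track B: -6, -18, -54, -162, -486, -1458. Multiplying by 3 each time.
Position 14 falls in track B as its term 7, giving -4374.
The 15th slot belongs to track A; its 8th term is 151.

-4374, 151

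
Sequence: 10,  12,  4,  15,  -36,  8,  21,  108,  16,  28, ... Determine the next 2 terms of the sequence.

-324, 32

The terms cycle through 3 interleaved subsequences.
Track A: 10, 15, 21, 28 — the triangular numbers T_4, T_5, ….
Track B: 12, -36, 108 — geometric with ratio -3.
Track C: 4, 8, 16 — successive powers of 2.
Term 11 comes from track B (its 4th entry): -324.
Term 12 comes from track C (its 4th entry): 32.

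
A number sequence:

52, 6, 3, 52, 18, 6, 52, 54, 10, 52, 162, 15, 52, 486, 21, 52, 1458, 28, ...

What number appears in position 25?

Read the sequence 3 terms at a time; column i is its own pattern.
Stream A is 52, 52, 52, 52, 52, 52, which is always 52.
Stream B is 6, 18, 54, 162, 486, 1458, which is geometric, ×3 each step.
Stream C is 3, 6, 10, 15, 21, 28, which is triangular numbers n(n+1)/2 for n = 2, 3, ….
The 25th slot belongs to stream A; its 9th term is 52.

52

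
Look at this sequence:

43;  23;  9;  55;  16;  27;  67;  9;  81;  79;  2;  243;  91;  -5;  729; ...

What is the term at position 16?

Read the sequence 3 terms at a time; column i is its own pattern.
Track A = 43, 55, 67, 79, 91: arithmetic with common difference +12.
Track B = 23, 16, 9, 2, -5: subtracting 7 each time.
Track C = 9, 27, 81, 243, 729: powers 3^2, 3^3, 3^4, ….
Term 16 comes from track A (its 6th entry): 103.

103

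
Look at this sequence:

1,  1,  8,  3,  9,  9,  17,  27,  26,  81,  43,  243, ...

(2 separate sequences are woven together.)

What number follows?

Positions 1, 3, 5, … form one subsequence and positions 2, 4, 6, … form another.
Subsequence A: 1, 8, 9, 17, 26, 43 (each term equals the sum of the previous two).
Subsequence B: 1, 3, 9, 27, 81, 243 (powers of 3).
Position 13 → subsequence A, term 7 = 69.

69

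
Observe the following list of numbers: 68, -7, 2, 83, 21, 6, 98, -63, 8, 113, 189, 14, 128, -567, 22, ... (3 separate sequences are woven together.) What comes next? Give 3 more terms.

Split by position mod 3: positions 1, 4, 7, … form one track, and each other residue class forms its own.
Track A = 68, 83, 98, 113, 128: arithmetic with common difference +15.
Track B = -7, 21, -63, 189, -567: geometric, ×-3 each step.
Track C = 2, 6, 8, 14, 22: each term equals the sum of the previous two.
Position 16 → track A, term 6 = 143.
The 17th slot belongs to track B; its 6th term is 1701.
Term 18 comes from track C (its 6th entry): 36.

143, 1701, 36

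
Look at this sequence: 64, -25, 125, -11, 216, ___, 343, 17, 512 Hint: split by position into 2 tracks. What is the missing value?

3

Odd-indexed and even-indexed terms follow separate rules.
Stream A: 64, 125, 216, 343, 512. Consecutive cubes n³ from n = 4.
Stream B: -25, -11, ?, 17. Adding 14 each time.
The gap is stream B's term 3; the rule gives 3.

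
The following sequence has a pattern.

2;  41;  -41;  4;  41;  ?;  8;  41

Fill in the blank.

-41

Reading positions in blocks of 3 reveals the pattern ABB — 2 tracks woven together.
Track A: 2, 4, 8. Geometric with ratio 2.
Track B: 41, -41, 41, ?, 41. The oscillation 41·(−1)^(n+1).
So the missing entry in track B is -41.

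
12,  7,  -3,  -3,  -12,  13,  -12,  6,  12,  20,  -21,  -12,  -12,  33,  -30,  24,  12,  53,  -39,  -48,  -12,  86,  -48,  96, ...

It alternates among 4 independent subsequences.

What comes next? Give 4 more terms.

The terms cycle through 4 interleaved subsequences.
Subsequence A: 12, -12, 12, -12, 12, -12 (the oscillation 12·(−1)^(n+1)).
Subsequence B: 7, 13, 20, 33, 53, 86 (each term equals the sum of the previous two).
Subsequence C: -3, -12, -21, -30, -39, -48 (arithmetic, step −9).
Subsequence D: -3, 6, -12, 24, -48, 96 (geometric, ×-2 each step).
Position 25 → subsequence A, term 7 = 12.
Position 26 falls in subsequence B as its term 7, giving 139.
Position 27 falls in subsequence C as its term 7, giving -57.
Position 28 → subsequence D, term 7 = -192.

12, 139, -57, -192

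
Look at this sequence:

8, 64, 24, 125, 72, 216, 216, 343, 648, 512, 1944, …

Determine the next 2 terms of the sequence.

729, 5832

Taking every 2nd term gives 2 separate tracks.
Subsequence A is 8, 24, 72, 216, 648, 1944, which is geometric, ×3 each step.
Subsequence B is 64, 125, 216, 343, 512, which is the cubes 4³, 5³, 6³, ….
The 12th slot belongs to subsequence B; its 6th term is 729.
Position 13 falls in subsequence A as its term 7, giving 5832.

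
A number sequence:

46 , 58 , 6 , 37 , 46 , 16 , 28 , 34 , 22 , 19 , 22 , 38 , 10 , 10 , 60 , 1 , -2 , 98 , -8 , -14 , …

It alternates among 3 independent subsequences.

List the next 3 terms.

Read the sequence 3 terms at a time; column i is its own pattern.
Subsequence A: 46, 37, 28, 19, 10, 1, -8. Arithmetic with common difference −9.
Subsequence B: 58, 46, 34, 22, 10, -2, -14. Arithmetic with common difference −12.
Subsequence C: 6, 16, 22, 38, 60, 98. Fibonacci-style (each term is the sum of the two before it).
Term 21 comes from subsequence C (its 7th entry): 158.
The 22nd slot belongs to subsequence A; its 8th term is -17.
Term 23 comes from subsequence B (its 8th entry): -26.

158, -17, -26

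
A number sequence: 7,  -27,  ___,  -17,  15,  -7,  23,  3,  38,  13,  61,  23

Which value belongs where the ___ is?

8

Odd-indexed and even-indexed terms follow separate rules.
Track A = 7, ?, 15, 23, 38, 61: a Fibonacci-like recurrence a_n = a_{n-1} + a_{n-2}.
Track B = -27, -17, -7, 3, 13, 23: adding 10 each time.
The gap is track A's term 2; the rule gives 8.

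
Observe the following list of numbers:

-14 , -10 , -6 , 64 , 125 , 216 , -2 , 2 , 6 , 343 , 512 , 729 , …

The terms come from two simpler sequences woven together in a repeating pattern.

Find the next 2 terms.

The slot pattern repeats as AAABBB (period 6), so there are 2 interleaved tracks.
Subsequence A is -14, -10, -6, -2, 2, 6, which is adding 4 each time.
Subsequence B is 64, 125, 216, 343, 512, 729, which is consecutive cubes n³ from n = 4.
Position 13 falls in subsequence A as its term 7, giving 10.
Position 14 falls in subsequence A as its term 8, giving 14.

10, 14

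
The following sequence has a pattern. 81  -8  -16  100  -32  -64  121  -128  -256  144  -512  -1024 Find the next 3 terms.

169, -2048, -4096

Positions follow the repeating pattern ABB; grouping by letter gives 2 tracks.
Subsequence A = 81, 100, 121, 144: consecutive squares n² from n = 9.
Subsequence B = -8, -16, -32, -64, -128, -256, -512, -1024: geometric with ratio 2.
The 13th slot belongs to subsequence A; its 5th term is 169.
Position 14 → subsequence B, term 9 = -2048.
Term 15 comes from subsequence B (its 10th entry): -4096.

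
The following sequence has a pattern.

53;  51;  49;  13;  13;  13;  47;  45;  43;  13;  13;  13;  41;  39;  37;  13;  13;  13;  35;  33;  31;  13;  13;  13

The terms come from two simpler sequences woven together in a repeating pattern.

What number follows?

29

Reading positions in blocks of 6 reveals the pattern AAABBB — 2 tracks woven together.
Stream A: 53, 51, 49, 47, 45, 43, 41, 39, 37, 35, 33, 31. Subtracting 2 each time.
Stream B: 13, 13, 13, 13, 13, 13, 13, 13, 13, 13, 13, 13. Always 13.
Position 25 falls in stream A as its term 13, giving 29.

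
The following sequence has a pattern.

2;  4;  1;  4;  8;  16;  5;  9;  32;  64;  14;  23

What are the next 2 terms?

128, 256

Reading positions in blocks of 4 reveals the pattern AABB — 2 tracks woven together.
Subsequence A: 2, 4, 8, 16, 32, 64. Powers 2^1, 2^2, 2^3, ….
Subsequence B: 1, 4, 5, 9, 14, 23. Fibonacci-style (each term is the sum of the two before it).
Position 13 falls in subsequence A as its term 7, giving 128.
The 14th slot belongs to subsequence A; its 8th term is 256.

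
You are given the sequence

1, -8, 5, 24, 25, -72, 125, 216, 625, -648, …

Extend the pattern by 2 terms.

3125, 1944

Taking every 2nd term gives 2 separate tracks.
Stream A: 1, 5, 25, 125, 625 (powers 5^0, 5^1, 5^2, …).
Stream B: -8, 24, -72, 216, -648 (multiplying by -3 each time).
Term 11 comes from stream A (its 6th entry): 3125.
Term 12 comes from stream B (its 6th entry): 1944.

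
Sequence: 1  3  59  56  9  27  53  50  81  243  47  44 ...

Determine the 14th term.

Reading positions in blocks of 4 reveals the pattern AABB — 2 tracks woven together.
Track A: 1, 3, 9, 27, 81, 243. Powers 3^0, 3^1, 3^2, ….
Track B: 59, 56, 53, 50, 47, 44. Arithmetic with common difference −3.
Position 14 → track A, term 8 = 2187.

2187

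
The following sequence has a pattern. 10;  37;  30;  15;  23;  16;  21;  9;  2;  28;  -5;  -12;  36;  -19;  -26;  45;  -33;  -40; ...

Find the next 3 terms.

55, -47, -54

Positions follow the repeating pattern ABB; grouping by letter gives 2 tracks.
Stream A is 10, 15, 21, 28, 36, 45, which is triangular numbers starting at T_4.
Stream B is 37, 30, 23, 16, 9, 2, -5, -12, -19, -26, -33, -40, which is arithmetic, step −7.
The 19th slot belongs to stream A; its 7th term is 55.
Position 20 → stream B, term 13 = -47.
Position 21 → stream B, term 14 = -54.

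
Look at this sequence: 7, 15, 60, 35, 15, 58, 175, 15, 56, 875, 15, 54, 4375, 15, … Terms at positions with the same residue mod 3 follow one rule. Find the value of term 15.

Read the sequence 3 terms at a time; column i is its own pattern.
Track A: 7, 35, 175, 875, 4375 (multiplying by 5 each time).
Track B: 15, 15, 15, 15, 15 (constant 15).
Track C: 60, 58, 56, 54 (arithmetic with common difference −2).
Position 15 → track C, term 5 = 52.

52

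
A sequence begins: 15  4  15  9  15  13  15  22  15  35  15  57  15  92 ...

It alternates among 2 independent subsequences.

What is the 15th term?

Taking every 2nd term gives 2 separate tracks.
Track A is 15, 15, 15, 15, 15, 15, 15, which is the constant sequence 15.
Track B is 4, 9, 13, 22, 35, 57, 92, which is a Fibonacci-like recurrence a_n = a_{n-1} + a_{n-2}.
Position 15 falls in track A as its term 8, giving 15.

15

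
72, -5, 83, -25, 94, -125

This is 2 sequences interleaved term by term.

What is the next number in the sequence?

105

Odd-indexed and even-indexed terms follow separate rules.
Stream A = 72, 83, 94: adding 11 each time.
Stream B = -5, -25, -125: multiplying by 5 each time.
Position 7 falls in stream A as its term 4, giving 105.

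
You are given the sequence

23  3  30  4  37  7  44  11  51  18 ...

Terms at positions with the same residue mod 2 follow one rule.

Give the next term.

58

The terms cycle through 2 interleaved subsequences.
Track A: 23, 30, 37, 44, 51. Arithmetic, step +7.
Track B: 3, 4, 7, 11, 18. Each term equals the sum of the previous two.
Term 11 comes from track A (its 6th entry): 58.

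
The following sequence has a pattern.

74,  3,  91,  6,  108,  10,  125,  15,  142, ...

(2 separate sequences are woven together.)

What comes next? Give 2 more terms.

Split by position mod 2 into 2 tracks.
Stream A: 74, 91, 108, 125, 142. Arithmetic, step +17.
Stream B: 3, 6, 10, 15. Triangular numbers n(n+1)/2 for n = 2, 3, ….
Position 10 falls in stream B as its term 5, giving 21.
Term 11 comes from stream A (its 6th entry): 159.

21, 159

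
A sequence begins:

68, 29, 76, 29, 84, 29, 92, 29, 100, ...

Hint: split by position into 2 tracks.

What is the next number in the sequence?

29

Taking every 2nd term gives 2 separate tracks.
Track A: 68, 76, 84, 92, 100. Arithmetic with common difference +8.
Track B: 29, 29, 29, 29. Always 29.
Term 10 comes from track B (its 5th entry): 29.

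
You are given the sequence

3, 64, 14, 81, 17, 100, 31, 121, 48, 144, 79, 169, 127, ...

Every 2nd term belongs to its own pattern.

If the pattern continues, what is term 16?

The terms cycle through 2 interleaved subsequences.
Track A: 3, 14, 17, 31, 48, 79, 127. Each term equals the sum of the previous two.
Track B: 64, 81, 100, 121, 144, 169. The squares 8², 9², 10², ….
Position 16 falls in track B as its term 8, giving 225.

225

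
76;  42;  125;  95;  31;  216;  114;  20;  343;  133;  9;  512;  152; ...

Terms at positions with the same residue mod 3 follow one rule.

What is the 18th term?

Split by position mod 3: positions 1, 4, 7, … form one track, and each other residue class forms its own.
Track A: 76, 95, 114, 133, 152 (adding 19 each time).
Track B: 42, 31, 20, 9 (subtracting 11 each time).
Track C: 125, 216, 343, 512 (the cubes 5³, 6³, 7³, …).
Position 18 falls in track C as its term 6, giving 1000.

1000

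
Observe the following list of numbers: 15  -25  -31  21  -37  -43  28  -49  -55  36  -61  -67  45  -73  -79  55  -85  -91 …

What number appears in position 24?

-115

Reading positions in blocks of 3 reveals the pattern ABB — 2 tracks woven together.
Stream A: 15, 21, 28, 36, 45, 55. Triangular numbers starting at T_5.
Stream B: -25, -31, -37, -43, -49, -55, -61, -67, -73, -79, -85, -91. Linear: a_n = -19 − 6·n.
The 24th slot belongs to stream B; its 16th term is -115.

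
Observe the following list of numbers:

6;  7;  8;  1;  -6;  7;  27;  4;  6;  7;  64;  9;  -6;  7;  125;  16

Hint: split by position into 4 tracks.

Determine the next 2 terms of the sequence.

Taking every 4th term gives 4 separate tracks.
Stream A = 6, -6, 6, -6: alternating ±6.
Stream B = 7, 7, 7, 7: the constant sequence 7.
Stream C = 8, 27, 64, 125: consecutive cubes n³ from n = 2.
Stream D = 1, 4, 9, 16: perfect squares starting at 1².
The 17th slot belongs to stream A; its 5th term is 6.
Term 18 comes from stream B (its 5th entry): 7.

6, 7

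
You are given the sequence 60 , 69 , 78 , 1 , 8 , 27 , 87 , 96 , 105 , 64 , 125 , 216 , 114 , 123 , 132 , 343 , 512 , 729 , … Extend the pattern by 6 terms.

The slot pattern repeats as AAABBB (period 6), so there are 2 interleaved tracks.
Subsequence A is 60, 69, 78, 87, 96, 105, 114, 123, 132, which is arithmetic with common difference +9.
Subsequence B is 1, 8, 27, 64, 125, 216, 343, 512, 729, which is perfect cubes starting at 1³.
Position 19 falls in subsequence A as its term 10, giving 141.
Position 20 falls in subsequence A as its term 11, giving 150.
Term 21 comes from subsequence A (its 12th entry): 159.
Position 22 falls in subsequence B as its term 10, giving 1000.
Term 23 comes from subsequence B (its 11th entry): 1331.
Position 24 → subsequence B, term 12 = 1728.

141, 150, 159, 1000, 1331, 1728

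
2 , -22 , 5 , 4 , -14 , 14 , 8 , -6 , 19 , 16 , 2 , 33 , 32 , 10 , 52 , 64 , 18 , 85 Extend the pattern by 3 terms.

128, 26, 137

Taking every 3rd term gives 3 separate tracks.
Stream A: 2, 4, 8, 16, 32, 64. Powers 2^1, 2^2, 2^3, ….
Stream B: -22, -14, -6, 2, 10, 18. Linear: a_n = -30 + 8·n.
Stream C: 5, 14, 19, 33, 52, 85. Fibonacci-style (each term is the sum of the two before it).
Position 19 falls in stream A as its term 7, giving 128.
Position 20 → stream B, term 7 = 26.
The 21st slot belongs to stream C; its 7th term is 137.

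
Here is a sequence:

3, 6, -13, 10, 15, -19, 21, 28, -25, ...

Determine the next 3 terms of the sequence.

36, 45, -31

Reading positions in blocks of 3 reveals the pattern AAB — 2 tracks woven together.
Track A = 3, 6, 10, 15, 21, 28: triangular numbers n(n+1)/2 for n = 2, 3, ….
Track B = -13, -19, -25: linear: a_n = -7 − 6·n.
Position 10 falls in track A as its term 7, giving 36.
The 11th slot belongs to track A; its 8th term is 45.
Position 12 falls in track B as its term 4, giving -31.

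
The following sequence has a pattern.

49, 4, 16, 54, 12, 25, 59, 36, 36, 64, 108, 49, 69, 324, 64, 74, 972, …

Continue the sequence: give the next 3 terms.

81, 79, 2916

Split by position mod 3: positions 1, 4, 7, … form one track, and each other residue class forms its own.
Track A is 49, 54, 59, 64, 69, 74, which is adding 5 each time.
Track B is 4, 12, 36, 108, 324, 972, which is geometric, ×3 each step.
Track C is 16, 25, 36, 49, 64, which is perfect squares starting at 4².
Position 18 → track C, term 6 = 81.
The 19th slot belongs to track A; its 7th term is 79.
Position 20 → track B, term 7 = 2916.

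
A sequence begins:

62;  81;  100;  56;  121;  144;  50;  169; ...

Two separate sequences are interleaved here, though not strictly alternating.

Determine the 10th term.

Reading positions in blocks of 3 reveals the pattern ABB — 2 tracks woven together.
Track A: 62, 56, 50 — arithmetic with common difference −6.
Track B: 81, 100, 121, 144, 169 — perfect squares starting at 9².
Position 10 → track A, term 4 = 44.

44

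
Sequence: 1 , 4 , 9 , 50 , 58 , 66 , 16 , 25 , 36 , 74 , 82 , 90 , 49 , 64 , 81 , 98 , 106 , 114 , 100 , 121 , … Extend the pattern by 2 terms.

144, 122

Positions follow the repeating pattern AAABBB; grouping by letter gives 2 tracks.
Subsequence A: 1, 4, 9, 16, 25, 36, 49, 64, 81, 100, 121. Consecutive squares n² from n = 1.
Subsequence B: 50, 58, 66, 74, 82, 90, 98, 106, 114. Linear: a_n = 42 + 8·n.
The 21st slot belongs to subsequence A; its 12th term is 144.
Term 22 comes from subsequence B (its 10th entry): 122.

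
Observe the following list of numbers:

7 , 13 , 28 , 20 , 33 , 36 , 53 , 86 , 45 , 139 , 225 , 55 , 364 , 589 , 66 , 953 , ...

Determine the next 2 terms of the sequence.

1542, 78

Reading positions in blocks of 3 reveals the pattern AAB — 2 tracks woven together.
Track A: 7, 13, 20, 33, 53, 86, 139, 225, 364, 589, 953 — Fibonacci-style (each term is the sum of the two before it).
Track B: 28, 36, 45, 55, 66 — the triangular numbers T_7, T_8, ….
Term 17 comes from track A (its 12th entry): 1542.
The 18th slot belongs to track B; its 6th term is 78.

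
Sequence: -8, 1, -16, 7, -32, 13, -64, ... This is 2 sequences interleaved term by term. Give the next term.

Odd-indexed and even-indexed terms follow separate rules.
Stream A: -8, -16, -32, -64. Geometric, ×2 each step.
Stream B: 1, 7, 13. Linear: a_n = -5 + 6·n.
The 8th slot belongs to stream B; its 4th term is 19.

19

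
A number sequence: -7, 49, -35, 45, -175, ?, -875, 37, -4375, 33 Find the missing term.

41

The terms cycle through 2 interleaved subsequences.
Subsequence A: -7, -35, -175, -875, -4375. A geometric progression (common ratio 5).
Subsequence B: 49, 45, ?, 37, 33. Linear: a_n = 53 − 4·n.
So the missing entry in subsequence B is 41.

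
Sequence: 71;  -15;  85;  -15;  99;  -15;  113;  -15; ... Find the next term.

127

Positions 1, 3, 5, … form one subsequence and positions 2, 4, 6, … form another.
Stream A is 71, 85, 99, 113, which is adding 14 each time.
Stream B is -15, -15, -15, -15, which is constant -15.
Term 9 comes from stream A (its 5th entry): 127.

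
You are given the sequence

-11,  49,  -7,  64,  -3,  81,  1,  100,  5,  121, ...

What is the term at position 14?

The terms cycle through 2 interleaved subsequences.
Track A: -11, -7, -3, 1, 5 — adding 4 each time.
Track B: 49, 64, 81, 100, 121 — perfect squares starting at 7².
The 14th slot belongs to track B; its 7th term is 169.

169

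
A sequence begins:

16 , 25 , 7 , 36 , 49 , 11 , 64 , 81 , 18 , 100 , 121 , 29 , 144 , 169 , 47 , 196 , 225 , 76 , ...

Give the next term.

Positions follow the repeating pattern AAB; grouping by letter gives 2 tracks.
Subsequence A is 16, 25, 36, 49, 64, 81, 100, 121, 144, 169, 196, 225, which is perfect squares starting at 4².
Subsequence B is 7, 11, 18, 29, 47, 76, which is a Fibonacci-like recurrence a_n = a_{n-1} + a_{n-2}.
Term 19 comes from subsequence A (its 13th entry): 256.

256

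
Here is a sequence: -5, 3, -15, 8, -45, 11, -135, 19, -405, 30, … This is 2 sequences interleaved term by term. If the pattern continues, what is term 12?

The terms cycle through 2 interleaved subsequences.
Track A is -5, -15, -45, -135, -405, which is a geometric progression (common ratio 3).
Track B is 3, 8, 11, 19, 30, which is each term equals the sum of the previous two.
Term 12 comes from track B (its 6th entry): 49.

49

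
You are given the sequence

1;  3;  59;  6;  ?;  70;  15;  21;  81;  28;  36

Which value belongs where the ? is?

The slot pattern repeats as AAB (period 3), so there are 2 interleaved tracks.
Subsequence A is 1, 3, 6, ?, 15, 21, 28, 36, which is triangular numbers n(n+1)/2 for n = 1, 2, ….
Subsequence B is 59, 70, 81, which is arithmetic, step +11.
Subsequence A's pattern makes the blank 10.

10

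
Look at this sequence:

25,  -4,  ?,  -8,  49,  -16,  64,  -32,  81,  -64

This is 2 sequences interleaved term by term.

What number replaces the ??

Taking every 2nd term gives 2 separate tracks.
Track A: 25, ?, 49, 64, 81 — the squares 5², 6², 7², ….
Track B: -4, -8, -16, -32, -64 — a geometric progression (common ratio 2).
The gap is track A's term 2; the rule gives 36.

36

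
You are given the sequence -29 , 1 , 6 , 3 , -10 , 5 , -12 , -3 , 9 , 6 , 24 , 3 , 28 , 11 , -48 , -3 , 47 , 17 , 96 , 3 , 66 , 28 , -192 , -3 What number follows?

85

Taking every 4th term gives 4 separate tracks.
Stream A: -29, -10, 9, 28, 47, 66 — adding 19 each time.
Stream B: 1, 5, 6, 11, 17, 28 — a Fibonacci-like recurrence a_n = a_{n-1} + a_{n-2}.
Stream C: 6, -12, 24, -48, 96, -192 — multiplying by -2 each time.
Stream D: 3, -3, 3, -3, 3, -3 — the oscillation 3·(−1)^(n+1).
Term 25 comes from stream A (its 7th entry): 85.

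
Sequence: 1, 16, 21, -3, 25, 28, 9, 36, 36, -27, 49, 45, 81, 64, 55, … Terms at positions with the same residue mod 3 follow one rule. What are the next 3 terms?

Split by position mod 3: positions 1, 4, 7, … form one track, and each other residue class forms its own.
Stream A: 1, -3, 9, -27, 81 — multiplying by -3 each time.
Stream B: 16, 25, 36, 49, 64 — the squares 4², 5², 6², ….
Stream C: 21, 28, 36, 45, 55 — triangular numbers starting at T_6.
Position 16 falls in stream A as its term 6, giving -243.
The 17th slot belongs to stream B; its 6th term is 81.
Position 18 → stream C, term 6 = 66.

-243, 81, 66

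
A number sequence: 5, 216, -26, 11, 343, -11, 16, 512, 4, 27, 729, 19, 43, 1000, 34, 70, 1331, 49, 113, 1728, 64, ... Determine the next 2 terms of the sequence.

Taking every 3rd term gives 3 separate tracks.
Subsequence A = 5, 11, 16, 27, 43, 70, 113: each term equals the sum of the previous two.
Subsequence B = 216, 343, 512, 729, 1000, 1331, 1728: perfect cubes starting at 6³.
Subsequence C = -26, -11, 4, 19, 34, 49, 64: arithmetic with common difference +15.
Position 22 falls in subsequence A as its term 8, giving 183.
Term 23 comes from subsequence B (its 8th entry): 2197.

183, 2197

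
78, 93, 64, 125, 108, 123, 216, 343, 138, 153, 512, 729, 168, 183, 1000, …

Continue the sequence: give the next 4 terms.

The slot pattern repeats as AABB (period 4), so there are 2 interleaved tracks.
Subsequence A: 78, 93, 108, 123, 138, 153, 168, 183 — linear: a_n = 63 + 15·n.
Subsequence B: 64, 125, 216, 343, 512, 729, 1000 — the cubes 4³, 5³, 6³, ….
Position 16 → subsequence B, term 8 = 1331.
The 17th slot belongs to subsequence A; its 9th term is 198.
Position 18 → subsequence A, term 10 = 213.
Position 19 → subsequence B, term 9 = 1728.

1331, 198, 213, 1728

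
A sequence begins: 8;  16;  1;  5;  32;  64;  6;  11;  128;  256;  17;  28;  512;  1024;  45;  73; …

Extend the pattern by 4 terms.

2048, 4096, 118, 191

Reading positions in blocks of 4 reveals the pattern AABB — 2 tracks woven together.
Track A: 8, 16, 32, 64, 128, 256, 512, 1024 — powers of 2.
Track B: 1, 5, 6, 11, 17, 28, 45, 73 — a Fibonacci-like recurrence a_n = a_{n-1} + a_{n-2}.
The 17th slot belongs to track A; its 9th term is 2048.
Term 18 comes from track A (its 10th entry): 4096.
Position 19 falls in track B as its term 9, giving 118.
Position 20 → track B, term 10 = 191.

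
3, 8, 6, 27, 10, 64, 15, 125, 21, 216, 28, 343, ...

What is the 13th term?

Positions 1, 3, 5, … form one subsequence and positions 2, 4, 6, … form another.
Subsequence A is 3, 6, 10, 15, 21, 28, which is triangular numbers starting at T_2.
Subsequence B is 8, 27, 64, 125, 216, 343, which is perfect cubes starting at 2³.
The 13th slot belongs to subsequence A; its 7th term is 36.

36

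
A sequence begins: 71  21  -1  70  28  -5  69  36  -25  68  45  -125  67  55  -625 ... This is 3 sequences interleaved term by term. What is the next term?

66

Split by position mod 3: positions 1, 4, 7, … form one track, and each other residue class forms its own.
Track A: 71, 70, 69, 68, 67 — subtracting 1 each time.
Track B: 21, 28, 36, 45, 55 — triangular numbers starting at T_6.
Track C: -1, -5, -25, -125, -625 — multiplying by 5 each time.
Position 16 falls in track A as its term 6, giving 66.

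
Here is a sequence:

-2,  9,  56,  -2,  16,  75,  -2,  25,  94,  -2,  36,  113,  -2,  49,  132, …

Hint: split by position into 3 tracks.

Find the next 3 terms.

-2, 64, 151

Read the sequence 3 terms at a time; column i is its own pattern.
Stream A: -2, -2, -2, -2, -2 — always -2.
Stream B: 9, 16, 25, 36, 49 — consecutive squares n² from n = 3.
Stream C: 56, 75, 94, 113, 132 — arithmetic with common difference +19.
Position 16 → stream A, term 6 = -2.
The 17th slot belongs to stream B; its 6th term is 64.
Position 18 → stream C, term 6 = 151.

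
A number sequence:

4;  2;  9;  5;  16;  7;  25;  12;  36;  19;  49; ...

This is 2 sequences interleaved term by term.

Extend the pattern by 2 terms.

Odd-indexed and even-indexed terms follow separate rules.
Track A: 4, 9, 16, 25, 36, 49 — perfect squares starting at 2².
Track B: 2, 5, 7, 12, 19 — Fibonacci-style (each term is the sum of the two before it).
The 12th slot belongs to track B; its 6th term is 31.
Position 13 falls in track A as its term 7, giving 64.

31, 64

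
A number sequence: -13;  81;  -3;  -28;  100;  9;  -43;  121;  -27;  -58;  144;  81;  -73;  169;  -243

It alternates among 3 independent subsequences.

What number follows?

Split by position mod 3 into 3 tracks.
Track A is -13, -28, -43, -58, -73, which is linear: a_n = 2 − 15·n.
Track B is 81, 100, 121, 144, 169, which is consecutive squares n² from n = 9.
Track C is -3, 9, -27, 81, -243, which is geometric, ×-3 each step.
The 16th slot belongs to track A; its 6th term is -88.

-88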